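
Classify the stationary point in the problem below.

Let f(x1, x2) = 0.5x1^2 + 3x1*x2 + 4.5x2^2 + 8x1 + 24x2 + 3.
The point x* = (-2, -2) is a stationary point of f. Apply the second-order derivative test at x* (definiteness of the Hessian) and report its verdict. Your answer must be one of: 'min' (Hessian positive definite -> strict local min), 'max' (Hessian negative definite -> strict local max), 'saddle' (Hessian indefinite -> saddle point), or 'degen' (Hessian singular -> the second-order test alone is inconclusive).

Compute the Hessian H = grad^2 f:
  H = [[1, 3], [3, 9]]
Verify stationarity: grad f(x*) = H x* + g = (0, 0).
Eigenvalues of H: 0, 10.
H has a zero eigenvalue (singular; positive semidefinite but not definite), so H is neither positive definite, negative definite, nor indefinite. The second-order test alone is inconclusive -> degen.
(Indeed, f is constant along the null direction of H through x*, so x* is not a strict local extremum.)

degen


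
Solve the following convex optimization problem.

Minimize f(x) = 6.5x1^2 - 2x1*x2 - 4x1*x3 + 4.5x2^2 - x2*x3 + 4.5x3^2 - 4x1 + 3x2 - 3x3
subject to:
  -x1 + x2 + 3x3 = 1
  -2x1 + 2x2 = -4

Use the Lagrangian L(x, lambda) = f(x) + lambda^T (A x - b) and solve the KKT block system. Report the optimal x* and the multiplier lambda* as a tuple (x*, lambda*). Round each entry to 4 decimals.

Form the Lagrangian:
  L(x, lambda) = (1/2) x^T Q x + c^T x + lambda^T (A x - b)
Stationarity (grad_x L = 0): Q x + c + A^T lambda = 0.
Primal feasibility: A x = b.

This gives the KKT block system:
  [ Q   A^T ] [ x     ]   [-c ]
  [ A    0  ] [ lambda ] = [ b ]

Solving the linear system:
  x*      = (1.1111, -0.8889, 1)
  lambda* = (-0.8148, 4.5185)
  f(x*)   = 4.3889

x* = (1.1111, -0.8889, 1), lambda* = (-0.8148, 4.5185)


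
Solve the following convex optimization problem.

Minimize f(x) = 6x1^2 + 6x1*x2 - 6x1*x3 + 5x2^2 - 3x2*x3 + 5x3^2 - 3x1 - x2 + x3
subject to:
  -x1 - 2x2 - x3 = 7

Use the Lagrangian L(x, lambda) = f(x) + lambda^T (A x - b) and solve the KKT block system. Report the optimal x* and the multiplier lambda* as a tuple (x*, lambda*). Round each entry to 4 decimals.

Form the Lagrangian:
  L(x, lambda) = (1/2) x^T Q x + c^T x + lambda^T (A x - b)
Stationarity (grad_x L = 0): Q x + c + A^T lambda = 0.
Primal feasibility: A x = b.

This gives the KKT block system:
  [ Q   A^T ] [ x     ]   [-c ]
  [ A    0  ] [ lambda ] = [ b ]

Solving the linear system:
  x*      = (-0.5105, -2.2108, -2.0679)
  lambda* = (-9.9836)
  f(x*)   = 35.7799

x* = (-0.5105, -2.2108, -2.0679), lambda* = (-9.9836)


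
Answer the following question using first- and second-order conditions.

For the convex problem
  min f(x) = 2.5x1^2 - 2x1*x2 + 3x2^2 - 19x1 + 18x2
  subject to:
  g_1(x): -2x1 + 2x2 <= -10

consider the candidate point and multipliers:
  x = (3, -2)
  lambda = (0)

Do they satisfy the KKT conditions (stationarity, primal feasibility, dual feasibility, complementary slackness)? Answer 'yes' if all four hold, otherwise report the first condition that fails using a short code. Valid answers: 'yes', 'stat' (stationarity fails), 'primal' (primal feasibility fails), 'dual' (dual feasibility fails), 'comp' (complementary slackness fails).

Gradient of f: grad f(x) = Q x + c = (0, 0)
Constraint values g_i(x) = a_i^T x - b_i:
  g_1((3, -2)) = 0
Stationarity residual: grad f(x) + sum_i lambda_i a_i = (0, 0)
  -> stationarity OK
Primal feasibility (all g_i <= 0): OK
Dual feasibility (all lambda_i >= 0): OK
Complementary slackness (lambda_i * g_i(x) = 0 for all i): OK

Verdict: yes, KKT holds.

yes


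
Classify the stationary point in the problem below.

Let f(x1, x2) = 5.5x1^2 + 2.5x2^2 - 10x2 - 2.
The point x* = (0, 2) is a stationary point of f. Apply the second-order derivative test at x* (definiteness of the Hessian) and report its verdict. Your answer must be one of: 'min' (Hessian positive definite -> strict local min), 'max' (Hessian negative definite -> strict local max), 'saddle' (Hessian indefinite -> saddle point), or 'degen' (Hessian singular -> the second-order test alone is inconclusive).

Compute the Hessian H = grad^2 f:
  H = [[11, 0], [0, 5]]
Verify stationarity: grad f(x*) = H x* + g = (0, 0).
Eigenvalues of H: 5, 11.
Both eigenvalues > 0, so H is positive definite -> x* is a strict local min.

min


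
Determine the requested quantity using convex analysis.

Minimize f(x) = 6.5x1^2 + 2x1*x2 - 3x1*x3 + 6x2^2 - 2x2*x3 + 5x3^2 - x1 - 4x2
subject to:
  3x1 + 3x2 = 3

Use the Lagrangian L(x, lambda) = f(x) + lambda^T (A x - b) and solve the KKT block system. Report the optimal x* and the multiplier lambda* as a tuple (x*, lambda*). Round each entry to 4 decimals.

Form the Lagrangian:
  L(x, lambda) = (1/2) x^T Q x + c^T x + lambda^T (A x - b)
Stationarity (grad_x L = 0): Q x + c + A^T lambda = 0.
Primal feasibility: A x = b.

This gives the KKT block system:
  [ Q   A^T ] [ x     ]   [-c ]
  [ A    0  ] [ lambda ] = [ b ]

Solving the linear system:
  x*      = (0.3445, 0.6555, 0.2344)
  lambda* = (-1.362)
  f(x*)   = 0.5598

x* = (0.3445, 0.6555, 0.2344), lambda* = (-1.362)


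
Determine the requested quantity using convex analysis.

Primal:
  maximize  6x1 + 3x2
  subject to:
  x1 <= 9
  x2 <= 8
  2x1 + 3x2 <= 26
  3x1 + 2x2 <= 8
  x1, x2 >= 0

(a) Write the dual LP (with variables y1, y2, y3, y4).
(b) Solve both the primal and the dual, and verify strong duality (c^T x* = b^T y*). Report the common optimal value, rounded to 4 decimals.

The standard primal-dual pair for 'max c^T x s.t. A x <= b, x >= 0' is:
  Dual:  min b^T y  s.t.  A^T y >= c,  y >= 0.

So the dual LP is:
  minimize  9y1 + 8y2 + 26y3 + 8y4
  subject to:
    y1 + 2y3 + 3y4 >= 6
    y2 + 3y3 + 2y4 >= 3
    y1, y2, y3, y4 >= 0

Solving the primal: x* = (2.6667, 0).
  primal value c^T x* = 16.
Solving the dual: y* = (0, 0, 0, 2).
  dual value b^T y* = 16.
Strong duality: c^T x* = b^T y*. Confirmed.

16


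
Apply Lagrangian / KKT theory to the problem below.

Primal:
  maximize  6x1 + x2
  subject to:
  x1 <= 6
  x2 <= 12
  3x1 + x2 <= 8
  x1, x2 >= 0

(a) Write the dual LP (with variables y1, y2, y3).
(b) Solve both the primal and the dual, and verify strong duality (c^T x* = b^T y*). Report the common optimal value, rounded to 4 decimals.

The standard primal-dual pair for 'max c^T x s.t. A x <= b, x >= 0' is:
  Dual:  min b^T y  s.t.  A^T y >= c,  y >= 0.

So the dual LP is:
  minimize  6y1 + 12y2 + 8y3
  subject to:
    y1 + 3y3 >= 6
    y2 + y3 >= 1
    y1, y2, y3 >= 0

Solving the primal: x* = (2.6667, 0).
  primal value c^T x* = 16.
Solving the dual: y* = (0, 0, 2).
  dual value b^T y* = 16.
Strong duality: c^T x* = b^T y*. Confirmed.

16


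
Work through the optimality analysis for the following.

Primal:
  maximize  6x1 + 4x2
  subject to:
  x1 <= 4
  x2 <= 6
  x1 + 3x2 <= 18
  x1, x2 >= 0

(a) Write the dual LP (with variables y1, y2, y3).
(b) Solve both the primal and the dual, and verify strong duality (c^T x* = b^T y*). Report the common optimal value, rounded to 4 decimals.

The standard primal-dual pair for 'max c^T x s.t. A x <= b, x >= 0' is:
  Dual:  min b^T y  s.t.  A^T y >= c,  y >= 0.

So the dual LP is:
  minimize  4y1 + 6y2 + 18y3
  subject to:
    y1 + y3 >= 6
    y2 + 3y3 >= 4
    y1, y2, y3 >= 0

Solving the primal: x* = (4, 4.6667).
  primal value c^T x* = 42.6667.
Solving the dual: y* = (4.6667, 0, 1.3333).
  dual value b^T y* = 42.6667.
Strong duality: c^T x* = b^T y*. Confirmed.

42.6667


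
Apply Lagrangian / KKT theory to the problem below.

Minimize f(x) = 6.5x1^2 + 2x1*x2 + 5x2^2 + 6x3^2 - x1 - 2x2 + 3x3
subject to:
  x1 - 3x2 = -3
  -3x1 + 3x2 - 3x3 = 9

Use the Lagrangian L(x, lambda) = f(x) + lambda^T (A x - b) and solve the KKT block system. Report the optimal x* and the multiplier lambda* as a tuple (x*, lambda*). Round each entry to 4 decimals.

Form the Lagrangian:
  L(x, lambda) = (1/2) x^T Q x + c^T x + lambda^T (A x - b)
Stationarity (grad_x L = 0): Q x + c + A^T lambda = 0.
Primal feasibility: A x = b.

This gives the KKT block system:
  [ Q   A^T ] [ x     ]   [-c ]
  [ A    0  ] [ lambda ] = [ b ]

Solving the linear system:
  x*      = (-0.8503, 0.7166, -1.4332)
  lambda* = (-3.5775, -4.7326)
  f(x*)   = 13.4893

x* = (-0.8503, 0.7166, -1.4332), lambda* = (-3.5775, -4.7326)


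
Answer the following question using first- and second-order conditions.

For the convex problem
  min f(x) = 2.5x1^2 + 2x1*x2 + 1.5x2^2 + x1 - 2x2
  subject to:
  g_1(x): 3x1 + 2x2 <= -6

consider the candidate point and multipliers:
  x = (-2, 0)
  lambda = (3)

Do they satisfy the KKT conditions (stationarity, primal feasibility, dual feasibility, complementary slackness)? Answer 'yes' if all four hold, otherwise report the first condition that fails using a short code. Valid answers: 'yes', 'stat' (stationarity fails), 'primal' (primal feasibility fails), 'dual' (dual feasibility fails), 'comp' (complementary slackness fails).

Gradient of f: grad f(x) = Q x + c = (-9, -6)
Constraint values g_i(x) = a_i^T x - b_i:
  g_1((-2, 0)) = 0
Stationarity residual: grad f(x) + sum_i lambda_i a_i = (0, 0)
  -> stationarity OK
Primal feasibility (all g_i <= 0): OK
Dual feasibility (all lambda_i >= 0): OK
Complementary slackness (lambda_i * g_i(x) = 0 for all i): OK

Verdict: yes, KKT holds.

yes


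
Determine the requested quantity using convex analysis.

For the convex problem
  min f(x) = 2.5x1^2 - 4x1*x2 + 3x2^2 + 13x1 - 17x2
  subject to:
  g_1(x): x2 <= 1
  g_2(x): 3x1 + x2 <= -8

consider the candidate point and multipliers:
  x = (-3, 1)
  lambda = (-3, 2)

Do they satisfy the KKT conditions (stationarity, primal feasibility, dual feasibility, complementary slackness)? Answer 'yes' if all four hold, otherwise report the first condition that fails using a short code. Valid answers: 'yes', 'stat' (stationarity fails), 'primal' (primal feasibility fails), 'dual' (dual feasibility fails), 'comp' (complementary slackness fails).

Gradient of f: grad f(x) = Q x + c = (-6, 1)
Constraint values g_i(x) = a_i^T x - b_i:
  g_1((-3, 1)) = 0
  g_2((-3, 1)) = 0
Stationarity residual: grad f(x) + sum_i lambda_i a_i = (0, 0)
  -> stationarity OK
Primal feasibility (all g_i <= 0): OK
Dual feasibility (all lambda_i >= 0): FAILS
Complementary slackness (lambda_i * g_i(x) = 0 for all i): OK

Verdict: the first failing condition is dual_feasibility -> dual.

dual


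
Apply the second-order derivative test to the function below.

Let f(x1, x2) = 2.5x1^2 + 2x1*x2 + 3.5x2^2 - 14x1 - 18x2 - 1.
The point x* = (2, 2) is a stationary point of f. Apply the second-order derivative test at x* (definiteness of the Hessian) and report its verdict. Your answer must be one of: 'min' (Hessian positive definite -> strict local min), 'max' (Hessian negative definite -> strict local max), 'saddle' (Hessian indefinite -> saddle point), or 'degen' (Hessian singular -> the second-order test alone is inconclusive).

Compute the Hessian H = grad^2 f:
  H = [[5, 2], [2, 7]]
Verify stationarity: grad f(x*) = H x* + g = (0, 0).
Eigenvalues of H: 3.7639, 8.2361.
Both eigenvalues > 0, so H is positive definite -> x* is a strict local min.

min


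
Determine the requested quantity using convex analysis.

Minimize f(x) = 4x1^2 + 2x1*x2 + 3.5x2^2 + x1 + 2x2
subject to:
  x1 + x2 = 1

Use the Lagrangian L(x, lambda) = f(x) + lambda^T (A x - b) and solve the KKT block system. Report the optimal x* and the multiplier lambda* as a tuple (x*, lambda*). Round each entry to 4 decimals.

Form the Lagrangian:
  L(x, lambda) = (1/2) x^T Q x + c^T x + lambda^T (A x - b)
Stationarity (grad_x L = 0): Q x + c + A^T lambda = 0.
Primal feasibility: A x = b.

This gives the KKT block system:
  [ Q   A^T ] [ x     ]   [-c ]
  [ A    0  ] [ lambda ] = [ b ]

Solving the linear system:
  x*      = (0.5455, 0.4545)
  lambda* = (-6.2727)
  f(x*)   = 3.8636

x* = (0.5455, 0.4545), lambda* = (-6.2727)


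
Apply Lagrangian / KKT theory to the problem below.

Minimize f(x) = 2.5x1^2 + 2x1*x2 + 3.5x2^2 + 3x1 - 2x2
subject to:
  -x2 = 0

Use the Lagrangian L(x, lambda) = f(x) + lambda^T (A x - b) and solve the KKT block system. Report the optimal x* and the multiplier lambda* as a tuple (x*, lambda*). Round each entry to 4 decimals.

Form the Lagrangian:
  L(x, lambda) = (1/2) x^T Q x + c^T x + lambda^T (A x - b)
Stationarity (grad_x L = 0): Q x + c + A^T lambda = 0.
Primal feasibility: A x = b.

This gives the KKT block system:
  [ Q   A^T ] [ x     ]   [-c ]
  [ A    0  ] [ lambda ] = [ b ]

Solving the linear system:
  x*      = (-0.6, 0)
  lambda* = (-3.2)
  f(x*)   = -0.9

x* = (-0.6, 0), lambda* = (-3.2)


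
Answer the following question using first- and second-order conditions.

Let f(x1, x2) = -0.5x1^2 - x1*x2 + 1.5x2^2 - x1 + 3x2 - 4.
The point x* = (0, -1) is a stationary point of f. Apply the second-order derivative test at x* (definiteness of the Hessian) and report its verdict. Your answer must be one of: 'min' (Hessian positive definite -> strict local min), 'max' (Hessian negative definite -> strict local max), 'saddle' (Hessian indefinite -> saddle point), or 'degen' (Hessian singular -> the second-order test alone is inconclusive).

Compute the Hessian H = grad^2 f:
  H = [[-1, -1], [-1, 3]]
Verify stationarity: grad f(x*) = H x* + g = (0, 0).
Eigenvalues of H: -1.2361, 3.2361.
Eigenvalues have mixed signs, so H is indefinite -> x* is a saddle point.

saddle


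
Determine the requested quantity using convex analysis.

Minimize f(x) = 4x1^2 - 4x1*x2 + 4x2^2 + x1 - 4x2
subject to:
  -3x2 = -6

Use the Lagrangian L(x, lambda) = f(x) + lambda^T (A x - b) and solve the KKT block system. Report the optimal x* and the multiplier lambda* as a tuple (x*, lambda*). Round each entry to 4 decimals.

Form the Lagrangian:
  L(x, lambda) = (1/2) x^T Q x + c^T x + lambda^T (A x - b)
Stationarity (grad_x L = 0): Q x + c + A^T lambda = 0.
Primal feasibility: A x = b.

This gives the KKT block system:
  [ Q   A^T ] [ x     ]   [-c ]
  [ A    0  ] [ lambda ] = [ b ]

Solving the linear system:
  x*      = (0.875, 2)
  lambda* = (2.8333)
  f(x*)   = 4.9375

x* = (0.875, 2), lambda* = (2.8333)


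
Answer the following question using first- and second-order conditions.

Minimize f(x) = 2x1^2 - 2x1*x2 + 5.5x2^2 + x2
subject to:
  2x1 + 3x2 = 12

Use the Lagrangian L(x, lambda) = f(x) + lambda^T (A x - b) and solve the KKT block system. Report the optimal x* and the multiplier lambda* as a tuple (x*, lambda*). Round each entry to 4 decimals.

Form the Lagrangian:
  L(x, lambda) = (1/2) x^T Q x + c^T x + lambda^T (A x - b)
Stationarity (grad_x L = 0): Q x + c + A^T lambda = 0.
Primal feasibility: A x = b.

This gives the KKT block system:
  [ Q   A^T ] [ x     ]   [-c ]
  [ A    0  ] [ lambda ] = [ b ]

Solving the linear system:
  x*      = (3.2885, 1.8077)
  lambda* = (-4.7692)
  f(x*)   = 29.5192

x* = (3.2885, 1.8077), lambda* = (-4.7692)


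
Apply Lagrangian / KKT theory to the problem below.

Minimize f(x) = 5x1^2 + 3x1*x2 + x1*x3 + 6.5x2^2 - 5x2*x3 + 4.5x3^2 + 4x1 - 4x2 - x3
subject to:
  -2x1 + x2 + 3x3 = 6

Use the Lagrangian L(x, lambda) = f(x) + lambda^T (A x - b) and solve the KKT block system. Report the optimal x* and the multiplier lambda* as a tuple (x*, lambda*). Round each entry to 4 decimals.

Form the Lagrangian:
  L(x, lambda) = (1/2) x^T Q x + c^T x + lambda^T (A x - b)
Stationarity (grad_x L = 0): Q x + c + A^T lambda = 0.
Primal feasibility: A x = b.

This gives the KKT block system:
  [ Q   A^T ] [ x     ]   [-c ]
  [ A    0  ] [ lambda ] = [ b ]

Solving the linear system:
  x*      = (-0.9588, 0.9871, 1.0318)
  lambda* = (-0.7973)
  f(x*)   = -2.0159

x* = (-0.9588, 0.9871, 1.0318), lambda* = (-0.7973)


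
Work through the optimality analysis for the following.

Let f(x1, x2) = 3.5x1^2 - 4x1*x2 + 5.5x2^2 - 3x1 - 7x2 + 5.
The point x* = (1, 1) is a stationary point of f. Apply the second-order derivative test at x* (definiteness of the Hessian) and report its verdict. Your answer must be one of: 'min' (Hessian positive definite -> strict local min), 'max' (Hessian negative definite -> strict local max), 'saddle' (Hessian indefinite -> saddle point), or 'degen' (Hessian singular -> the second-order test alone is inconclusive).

Compute the Hessian H = grad^2 f:
  H = [[7, -4], [-4, 11]]
Verify stationarity: grad f(x*) = H x* + g = (0, 0).
Eigenvalues of H: 4.5279, 13.4721.
Both eigenvalues > 0, so H is positive definite -> x* is a strict local min.

min


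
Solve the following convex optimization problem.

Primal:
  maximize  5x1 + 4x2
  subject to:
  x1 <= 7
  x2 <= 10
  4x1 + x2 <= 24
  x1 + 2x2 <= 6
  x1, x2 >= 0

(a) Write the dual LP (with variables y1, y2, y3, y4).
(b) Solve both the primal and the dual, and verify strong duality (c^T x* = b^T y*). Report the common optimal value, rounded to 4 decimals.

The standard primal-dual pair for 'max c^T x s.t. A x <= b, x >= 0' is:
  Dual:  min b^T y  s.t.  A^T y >= c,  y >= 0.

So the dual LP is:
  minimize  7y1 + 10y2 + 24y3 + 6y4
  subject to:
    y1 + 4y3 + y4 >= 5
    y2 + y3 + 2y4 >= 4
    y1, y2, y3, y4 >= 0

Solving the primal: x* = (6, 0).
  primal value c^T x* = 30.
Solving the dual: y* = (0, 0, 0, 5).
  dual value b^T y* = 30.
Strong duality: c^T x* = b^T y*. Confirmed.

30


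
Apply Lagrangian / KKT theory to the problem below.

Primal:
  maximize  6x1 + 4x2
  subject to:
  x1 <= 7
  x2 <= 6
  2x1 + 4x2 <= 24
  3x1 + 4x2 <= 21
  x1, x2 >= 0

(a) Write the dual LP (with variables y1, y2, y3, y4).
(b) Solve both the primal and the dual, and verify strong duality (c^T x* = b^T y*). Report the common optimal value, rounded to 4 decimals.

The standard primal-dual pair for 'max c^T x s.t. A x <= b, x >= 0' is:
  Dual:  min b^T y  s.t.  A^T y >= c,  y >= 0.

So the dual LP is:
  minimize  7y1 + 6y2 + 24y3 + 21y4
  subject to:
    y1 + 2y3 + 3y4 >= 6
    y2 + 4y3 + 4y4 >= 4
    y1, y2, y3, y4 >= 0

Solving the primal: x* = (7, 0).
  primal value c^T x* = 42.
Solving the dual: y* = (3, 0, 0, 1).
  dual value b^T y* = 42.
Strong duality: c^T x* = b^T y*. Confirmed.

42


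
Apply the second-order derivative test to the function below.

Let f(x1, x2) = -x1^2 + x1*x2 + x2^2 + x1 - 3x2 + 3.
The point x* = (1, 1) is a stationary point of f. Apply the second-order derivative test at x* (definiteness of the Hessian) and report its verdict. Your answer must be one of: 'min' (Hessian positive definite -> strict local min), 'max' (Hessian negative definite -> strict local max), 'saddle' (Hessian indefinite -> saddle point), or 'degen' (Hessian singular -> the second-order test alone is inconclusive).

Compute the Hessian H = grad^2 f:
  H = [[-2, 1], [1, 2]]
Verify stationarity: grad f(x*) = H x* + g = (0, 0).
Eigenvalues of H: -2.2361, 2.2361.
Eigenvalues have mixed signs, so H is indefinite -> x* is a saddle point.

saddle


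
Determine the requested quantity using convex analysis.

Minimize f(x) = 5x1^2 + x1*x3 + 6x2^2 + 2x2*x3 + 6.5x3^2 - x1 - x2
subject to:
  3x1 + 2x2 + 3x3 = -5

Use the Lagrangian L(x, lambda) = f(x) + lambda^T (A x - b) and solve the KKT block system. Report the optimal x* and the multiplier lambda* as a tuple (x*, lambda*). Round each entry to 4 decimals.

Form the Lagrangian:
  L(x, lambda) = (1/2) x^T Q x + c^T x + lambda^T (A x - b)
Stationarity (grad_x L = 0): Q x + c + A^T lambda = 0.
Primal feasibility: A x = b.

This gives the KKT block system:
  [ Q   A^T ] [ x     ]   [-c ]
  [ A    0  ] [ lambda ] = [ b ]

Solving the linear system:
  x*      = (-0.8049, -0.3495, -0.6288)
  lambda* = (3.2259)
  f(x*)   = 8.642

x* = (-0.8049, -0.3495, -0.6288), lambda* = (3.2259)


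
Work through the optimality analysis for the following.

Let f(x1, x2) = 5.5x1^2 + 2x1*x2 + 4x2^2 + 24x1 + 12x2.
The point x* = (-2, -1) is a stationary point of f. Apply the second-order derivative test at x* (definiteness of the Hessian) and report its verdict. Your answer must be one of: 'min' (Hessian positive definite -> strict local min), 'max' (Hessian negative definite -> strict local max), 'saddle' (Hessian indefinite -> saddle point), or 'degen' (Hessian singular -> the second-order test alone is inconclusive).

Compute the Hessian H = grad^2 f:
  H = [[11, 2], [2, 8]]
Verify stationarity: grad f(x*) = H x* + g = (0, 0).
Eigenvalues of H: 7, 12.
Both eigenvalues > 0, so H is positive definite -> x* is a strict local min.

min


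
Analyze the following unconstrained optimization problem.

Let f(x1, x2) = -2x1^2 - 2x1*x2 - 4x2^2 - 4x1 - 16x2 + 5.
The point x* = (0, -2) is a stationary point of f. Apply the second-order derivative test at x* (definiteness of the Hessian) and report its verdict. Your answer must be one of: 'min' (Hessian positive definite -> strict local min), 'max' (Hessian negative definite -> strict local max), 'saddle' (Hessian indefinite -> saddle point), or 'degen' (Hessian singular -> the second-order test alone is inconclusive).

Compute the Hessian H = grad^2 f:
  H = [[-4, -2], [-2, -8]]
Verify stationarity: grad f(x*) = H x* + g = (0, 0).
Eigenvalues of H: -8.8284, -3.1716.
Both eigenvalues < 0, so H is negative definite -> x* is a strict local max.

max


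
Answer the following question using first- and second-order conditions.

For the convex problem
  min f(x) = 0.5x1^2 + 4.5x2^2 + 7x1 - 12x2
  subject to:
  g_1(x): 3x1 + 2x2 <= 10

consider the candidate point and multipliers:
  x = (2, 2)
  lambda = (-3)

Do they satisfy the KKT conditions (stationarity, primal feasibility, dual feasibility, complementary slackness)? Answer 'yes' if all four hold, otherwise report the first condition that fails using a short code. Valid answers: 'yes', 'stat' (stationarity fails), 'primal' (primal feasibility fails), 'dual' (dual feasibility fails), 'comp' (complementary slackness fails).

Gradient of f: grad f(x) = Q x + c = (9, 6)
Constraint values g_i(x) = a_i^T x - b_i:
  g_1((2, 2)) = 0
Stationarity residual: grad f(x) + sum_i lambda_i a_i = (0, 0)
  -> stationarity OK
Primal feasibility (all g_i <= 0): OK
Dual feasibility (all lambda_i >= 0): FAILS
Complementary slackness (lambda_i * g_i(x) = 0 for all i): OK

Verdict: the first failing condition is dual_feasibility -> dual.

dual


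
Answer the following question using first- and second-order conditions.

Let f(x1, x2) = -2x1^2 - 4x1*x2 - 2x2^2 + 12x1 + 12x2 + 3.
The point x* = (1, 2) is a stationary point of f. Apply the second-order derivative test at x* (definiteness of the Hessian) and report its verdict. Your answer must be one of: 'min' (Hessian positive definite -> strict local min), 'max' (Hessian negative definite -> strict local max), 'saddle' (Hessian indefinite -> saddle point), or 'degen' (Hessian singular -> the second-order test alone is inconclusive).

Compute the Hessian H = grad^2 f:
  H = [[-4, -4], [-4, -4]]
Verify stationarity: grad f(x*) = H x* + g = (0, 0).
Eigenvalues of H: -8, 0.
H has a zero eigenvalue (singular; negative semidefinite but not definite), so H is neither positive definite, negative definite, nor indefinite. The second-order test alone is inconclusive -> degen.
(Indeed, f is constant along the null direction of H through x*, so x* is not a strict local extremum.)

degen


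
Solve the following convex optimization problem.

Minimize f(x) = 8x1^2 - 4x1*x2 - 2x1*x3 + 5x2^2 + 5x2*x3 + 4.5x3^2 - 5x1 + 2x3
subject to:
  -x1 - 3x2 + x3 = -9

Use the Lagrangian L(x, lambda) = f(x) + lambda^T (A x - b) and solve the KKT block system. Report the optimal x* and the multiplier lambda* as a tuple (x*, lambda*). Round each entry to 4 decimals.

Form the Lagrangian:
  L(x, lambda) = (1/2) x^T Q x + c^T x + lambda^T (A x - b)
Stationarity (grad_x L = 0): Q x + c + A^T lambda = 0.
Primal feasibility: A x = b.

This gives the KKT block system:
  [ Q   A^T ] [ x     ]   [-c ]
  [ A    0  ] [ lambda ] = [ b ]

Solving the linear system:
  x*      = (0.8663, 2.1731, -1.6145)
  lambda* = (3.3977)
  f(x*)   = 11.5092

x* = (0.8663, 2.1731, -1.6145), lambda* = (3.3977)


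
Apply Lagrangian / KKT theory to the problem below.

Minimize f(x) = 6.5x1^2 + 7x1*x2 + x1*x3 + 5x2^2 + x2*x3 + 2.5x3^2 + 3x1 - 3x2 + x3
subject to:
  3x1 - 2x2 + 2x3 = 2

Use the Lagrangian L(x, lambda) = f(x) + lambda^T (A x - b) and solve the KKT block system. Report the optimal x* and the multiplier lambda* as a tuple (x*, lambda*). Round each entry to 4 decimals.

Form the Lagrangian:
  L(x, lambda) = (1/2) x^T Q x + c^T x + lambda^T (A x - b)
Stationarity (grad_x L = 0): Q x + c + A^T lambda = 0.
Primal feasibility: A x = b.

This gives the KKT block system:
  [ Q   A^T ] [ x     ]   [-c ]
  [ A    0  ] [ lambda ] = [ b ]

Solving the linear system:
  x*      = (0.2248, -0.2221, 0.4407)
  lambda* = (-1.6031)
  f(x*)   = 2.4938

x* = (0.2248, -0.2221, 0.4407), lambda* = (-1.6031)


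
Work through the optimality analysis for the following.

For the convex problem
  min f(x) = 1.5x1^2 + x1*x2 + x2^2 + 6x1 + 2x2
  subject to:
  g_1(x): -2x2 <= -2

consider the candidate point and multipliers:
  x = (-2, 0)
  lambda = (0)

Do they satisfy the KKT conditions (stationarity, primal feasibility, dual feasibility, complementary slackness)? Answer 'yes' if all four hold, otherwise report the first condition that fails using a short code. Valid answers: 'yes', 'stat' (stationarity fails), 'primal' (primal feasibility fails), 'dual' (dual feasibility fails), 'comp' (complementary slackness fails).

Gradient of f: grad f(x) = Q x + c = (0, 0)
Constraint values g_i(x) = a_i^T x - b_i:
  g_1((-2, 0)) = 2
Stationarity residual: grad f(x) + sum_i lambda_i a_i = (0, 0)
  -> stationarity OK
Primal feasibility (all g_i <= 0): FAILS
Dual feasibility (all lambda_i >= 0): OK
Complementary slackness (lambda_i * g_i(x) = 0 for all i): OK

Verdict: the first failing condition is primal_feasibility -> primal.

primal


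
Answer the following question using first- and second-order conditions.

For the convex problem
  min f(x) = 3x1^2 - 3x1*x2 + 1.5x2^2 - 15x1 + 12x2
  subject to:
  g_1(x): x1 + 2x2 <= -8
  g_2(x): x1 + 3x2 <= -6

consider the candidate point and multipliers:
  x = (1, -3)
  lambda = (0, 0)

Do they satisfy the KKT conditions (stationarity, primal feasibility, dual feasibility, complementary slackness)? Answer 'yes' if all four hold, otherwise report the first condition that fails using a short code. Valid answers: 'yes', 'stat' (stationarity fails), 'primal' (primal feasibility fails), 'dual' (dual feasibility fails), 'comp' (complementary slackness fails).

Gradient of f: grad f(x) = Q x + c = (0, 0)
Constraint values g_i(x) = a_i^T x - b_i:
  g_1((1, -3)) = 3
  g_2((1, -3)) = -2
Stationarity residual: grad f(x) + sum_i lambda_i a_i = (0, 0)
  -> stationarity OK
Primal feasibility (all g_i <= 0): FAILS
Dual feasibility (all lambda_i >= 0): OK
Complementary slackness (lambda_i * g_i(x) = 0 for all i): OK

Verdict: the first failing condition is primal_feasibility -> primal.

primal


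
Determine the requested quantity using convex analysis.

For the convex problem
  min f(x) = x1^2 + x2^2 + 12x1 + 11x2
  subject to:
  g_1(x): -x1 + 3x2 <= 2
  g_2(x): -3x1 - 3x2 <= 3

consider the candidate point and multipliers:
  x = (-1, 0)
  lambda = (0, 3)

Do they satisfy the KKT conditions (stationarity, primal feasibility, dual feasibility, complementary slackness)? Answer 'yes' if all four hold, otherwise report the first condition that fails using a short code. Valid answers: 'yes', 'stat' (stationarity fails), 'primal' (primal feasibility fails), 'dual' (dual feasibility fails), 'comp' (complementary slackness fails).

Gradient of f: grad f(x) = Q x + c = (10, 11)
Constraint values g_i(x) = a_i^T x - b_i:
  g_1((-1, 0)) = -1
  g_2((-1, 0)) = 0
Stationarity residual: grad f(x) + sum_i lambda_i a_i = (1, 2)
  -> stationarity FAILS
Primal feasibility (all g_i <= 0): OK
Dual feasibility (all lambda_i >= 0): OK
Complementary slackness (lambda_i * g_i(x) = 0 for all i): OK

Verdict: the first failing condition is stationarity -> stat.

stat


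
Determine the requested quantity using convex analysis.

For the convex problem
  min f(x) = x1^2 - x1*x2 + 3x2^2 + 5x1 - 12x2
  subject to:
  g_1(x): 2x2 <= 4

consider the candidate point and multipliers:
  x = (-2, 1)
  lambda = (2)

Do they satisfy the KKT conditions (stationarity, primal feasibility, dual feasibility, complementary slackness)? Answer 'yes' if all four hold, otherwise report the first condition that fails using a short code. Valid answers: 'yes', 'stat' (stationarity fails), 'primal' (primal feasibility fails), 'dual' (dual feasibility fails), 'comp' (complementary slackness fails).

Gradient of f: grad f(x) = Q x + c = (0, -4)
Constraint values g_i(x) = a_i^T x - b_i:
  g_1((-2, 1)) = -2
Stationarity residual: grad f(x) + sum_i lambda_i a_i = (0, 0)
  -> stationarity OK
Primal feasibility (all g_i <= 0): OK
Dual feasibility (all lambda_i >= 0): OK
Complementary slackness (lambda_i * g_i(x) = 0 for all i): FAILS

Verdict: the first failing condition is complementary_slackness -> comp.

comp


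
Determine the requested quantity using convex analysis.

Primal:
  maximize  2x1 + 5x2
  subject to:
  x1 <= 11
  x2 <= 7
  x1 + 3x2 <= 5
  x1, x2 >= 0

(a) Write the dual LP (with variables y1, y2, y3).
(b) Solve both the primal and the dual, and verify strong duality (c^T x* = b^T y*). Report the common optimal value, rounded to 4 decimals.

The standard primal-dual pair for 'max c^T x s.t. A x <= b, x >= 0' is:
  Dual:  min b^T y  s.t.  A^T y >= c,  y >= 0.

So the dual LP is:
  minimize  11y1 + 7y2 + 5y3
  subject to:
    y1 + y3 >= 2
    y2 + 3y3 >= 5
    y1, y2, y3 >= 0

Solving the primal: x* = (5, 0).
  primal value c^T x* = 10.
Solving the dual: y* = (0, 0, 2).
  dual value b^T y* = 10.
Strong duality: c^T x* = b^T y*. Confirmed.

10


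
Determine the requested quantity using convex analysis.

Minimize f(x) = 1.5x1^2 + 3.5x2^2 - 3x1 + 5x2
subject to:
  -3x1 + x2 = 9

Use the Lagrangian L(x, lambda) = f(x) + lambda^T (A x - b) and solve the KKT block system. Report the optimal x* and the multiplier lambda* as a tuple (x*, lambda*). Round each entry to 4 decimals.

Form the Lagrangian:
  L(x, lambda) = (1/2) x^T Q x + c^T x + lambda^T (A x - b)
Stationarity (grad_x L = 0): Q x + c + A^T lambda = 0.
Primal feasibility: A x = b.

This gives the KKT block system:
  [ Q   A^T ] [ x     ]   [-c ]
  [ A    0  ] [ lambda ] = [ b ]

Solving the linear system:
  x*      = (-3.0455, -0.1364)
  lambda* = (-4.0455)
  f(x*)   = 22.4318

x* = (-3.0455, -0.1364), lambda* = (-4.0455)


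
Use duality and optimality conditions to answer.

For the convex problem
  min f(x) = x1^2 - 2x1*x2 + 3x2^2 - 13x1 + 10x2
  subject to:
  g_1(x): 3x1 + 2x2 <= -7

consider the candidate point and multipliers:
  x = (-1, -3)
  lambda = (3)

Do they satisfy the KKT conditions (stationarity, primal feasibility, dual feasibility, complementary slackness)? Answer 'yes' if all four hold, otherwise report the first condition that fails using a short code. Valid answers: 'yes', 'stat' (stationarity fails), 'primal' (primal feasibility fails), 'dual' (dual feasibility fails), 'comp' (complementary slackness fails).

Gradient of f: grad f(x) = Q x + c = (-9, -6)
Constraint values g_i(x) = a_i^T x - b_i:
  g_1((-1, -3)) = -2
Stationarity residual: grad f(x) + sum_i lambda_i a_i = (0, 0)
  -> stationarity OK
Primal feasibility (all g_i <= 0): OK
Dual feasibility (all lambda_i >= 0): OK
Complementary slackness (lambda_i * g_i(x) = 0 for all i): FAILS

Verdict: the first failing condition is complementary_slackness -> comp.

comp


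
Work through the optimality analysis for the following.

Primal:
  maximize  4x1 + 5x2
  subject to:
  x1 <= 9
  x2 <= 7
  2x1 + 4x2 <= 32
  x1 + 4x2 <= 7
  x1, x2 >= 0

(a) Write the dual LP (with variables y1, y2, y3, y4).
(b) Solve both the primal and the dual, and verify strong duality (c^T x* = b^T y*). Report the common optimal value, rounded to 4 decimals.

The standard primal-dual pair for 'max c^T x s.t. A x <= b, x >= 0' is:
  Dual:  min b^T y  s.t.  A^T y >= c,  y >= 0.

So the dual LP is:
  minimize  9y1 + 7y2 + 32y3 + 7y4
  subject to:
    y1 + 2y3 + y4 >= 4
    y2 + 4y3 + 4y4 >= 5
    y1, y2, y3, y4 >= 0

Solving the primal: x* = (7, 0).
  primal value c^T x* = 28.
Solving the dual: y* = (0, 0, 0, 4).
  dual value b^T y* = 28.
Strong duality: c^T x* = b^T y*. Confirmed.

28


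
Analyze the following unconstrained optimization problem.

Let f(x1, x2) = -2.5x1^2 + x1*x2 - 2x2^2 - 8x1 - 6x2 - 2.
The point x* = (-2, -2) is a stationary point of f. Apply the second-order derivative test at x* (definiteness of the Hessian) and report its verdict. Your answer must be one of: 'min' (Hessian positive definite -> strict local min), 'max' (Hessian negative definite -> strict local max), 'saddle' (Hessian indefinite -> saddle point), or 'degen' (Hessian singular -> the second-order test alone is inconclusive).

Compute the Hessian H = grad^2 f:
  H = [[-5, 1], [1, -4]]
Verify stationarity: grad f(x*) = H x* + g = (0, 0).
Eigenvalues of H: -5.618, -3.382.
Both eigenvalues < 0, so H is negative definite -> x* is a strict local max.

max


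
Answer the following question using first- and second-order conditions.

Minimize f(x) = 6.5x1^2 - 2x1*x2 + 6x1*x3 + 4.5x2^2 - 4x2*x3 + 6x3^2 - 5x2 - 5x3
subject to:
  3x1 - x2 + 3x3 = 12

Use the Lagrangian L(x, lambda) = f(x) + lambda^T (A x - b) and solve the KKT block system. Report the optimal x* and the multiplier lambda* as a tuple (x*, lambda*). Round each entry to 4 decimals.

Form the Lagrangian:
  L(x, lambda) = (1/2) x^T Q x + c^T x + lambda^T (A x - b)
Stationarity (grad_x L = 0): Q x + c + A^T lambda = 0.
Primal feasibility: A x = b.

This gives the KKT block system:
  [ Q   A^T ] [ x     ]   [-c ]
  [ A    0  ] [ lambda ] = [ b ]

Solving the linear system:
  x*      = (1.4615, 0.8696, 2.8283)
  lambda* = (-11.4103)
  f(x*)   = 59.2168

x* = (1.4615, 0.8696, 2.8283), lambda* = (-11.4103)


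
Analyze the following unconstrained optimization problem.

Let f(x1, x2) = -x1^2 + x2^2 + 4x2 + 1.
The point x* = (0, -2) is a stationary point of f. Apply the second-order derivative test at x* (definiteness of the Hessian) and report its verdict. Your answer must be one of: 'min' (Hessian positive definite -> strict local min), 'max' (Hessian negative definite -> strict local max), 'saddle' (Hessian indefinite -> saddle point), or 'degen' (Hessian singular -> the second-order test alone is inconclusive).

Compute the Hessian H = grad^2 f:
  H = [[-2, 0], [0, 2]]
Verify stationarity: grad f(x*) = H x* + g = (0, 0).
Eigenvalues of H: -2, 2.
Eigenvalues have mixed signs, so H is indefinite -> x* is a saddle point.

saddle


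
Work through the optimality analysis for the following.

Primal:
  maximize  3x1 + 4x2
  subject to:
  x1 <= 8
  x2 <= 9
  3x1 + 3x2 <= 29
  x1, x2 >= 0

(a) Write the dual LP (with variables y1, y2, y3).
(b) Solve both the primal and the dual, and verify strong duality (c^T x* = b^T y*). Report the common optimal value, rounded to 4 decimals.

The standard primal-dual pair for 'max c^T x s.t. A x <= b, x >= 0' is:
  Dual:  min b^T y  s.t.  A^T y >= c,  y >= 0.

So the dual LP is:
  minimize  8y1 + 9y2 + 29y3
  subject to:
    y1 + 3y3 >= 3
    y2 + 3y3 >= 4
    y1, y2, y3 >= 0

Solving the primal: x* = (0.6667, 9).
  primal value c^T x* = 38.
Solving the dual: y* = (0, 1, 1).
  dual value b^T y* = 38.
Strong duality: c^T x* = b^T y*. Confirmed.

38


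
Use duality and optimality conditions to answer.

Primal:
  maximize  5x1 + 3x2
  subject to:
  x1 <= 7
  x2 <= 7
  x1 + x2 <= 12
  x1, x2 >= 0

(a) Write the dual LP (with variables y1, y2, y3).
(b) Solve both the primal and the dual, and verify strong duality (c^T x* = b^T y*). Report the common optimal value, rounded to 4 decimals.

The standard primal-dual pair for 'max c^T x s.t. A x <= b, x >= 0' is:
  Dual:  min b^T y  s.t.  A^T y >= c,  y >= 0.

So the dual LP is:
  minimize  7y1 + 7y2 + 12y3
  subject to:
    y1 + y3 >= 5
    y2 + y3 >= 3
    y1, y2, y3 >= 0

Solving the primal: x* = (7, 5).
  primal value c^T x* = 50.
Solving the dual: y* = (2, 0, 3).
  dual value b^T y* = 50.
Strong duality: c^T x* = b^T y*. Confirmed.

50


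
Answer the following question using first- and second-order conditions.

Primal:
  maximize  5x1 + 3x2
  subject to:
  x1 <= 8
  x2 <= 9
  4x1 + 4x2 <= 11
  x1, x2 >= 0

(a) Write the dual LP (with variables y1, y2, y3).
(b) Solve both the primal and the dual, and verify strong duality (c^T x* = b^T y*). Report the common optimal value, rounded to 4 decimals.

The standard primal-dual pair for 'max c^T x s.t. A x <= b, x >= 0' is:
  Dual:  min b^T y  s.t.  A^T y >= c,  y >= 0.

So the dual LP is:
  minimize  8y1 + 9y2 + 11y3
  subject to:
    y1 + 4y3 >= 5
    y2 + 4y3 >= 3
    y1, y2, y3 >= 0

Solving the primal: x* = (2.75, 0).
  primal value c^T x* = 13.75.
Solving the dual: y* = (0, 0, 1.25).
  dual value b^T y* = 13.75.
Strong duality: c^T x* = b^T y*. Confirmed.

13.75


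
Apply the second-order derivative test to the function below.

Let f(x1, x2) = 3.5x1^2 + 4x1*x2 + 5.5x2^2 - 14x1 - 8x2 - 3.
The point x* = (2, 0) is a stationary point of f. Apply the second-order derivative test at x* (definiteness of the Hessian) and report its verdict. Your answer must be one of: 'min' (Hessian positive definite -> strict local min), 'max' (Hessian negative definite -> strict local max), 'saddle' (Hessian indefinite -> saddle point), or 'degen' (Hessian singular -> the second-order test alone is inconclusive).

Compute the Hessian H = grad^2 f:
  H = [[7, 4], [4, 11]]
Verify stationarity: grad f(x*) = H x* + g = (0, 0).
Eigenvalues of H: 4.5279, 13.4721.
Both eigenvalues > 0, so H is positive definite -> x* is a strict local min.

min


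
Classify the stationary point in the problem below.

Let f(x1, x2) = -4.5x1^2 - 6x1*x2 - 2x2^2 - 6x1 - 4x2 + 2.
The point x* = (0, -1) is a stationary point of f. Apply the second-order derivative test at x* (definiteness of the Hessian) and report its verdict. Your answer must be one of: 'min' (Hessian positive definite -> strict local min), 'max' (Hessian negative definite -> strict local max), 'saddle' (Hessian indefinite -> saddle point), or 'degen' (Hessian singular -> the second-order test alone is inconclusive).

Compute the Hessian H = grad^2 f:
  H = [[-9, -6], [-6, -4]]
Verify stationarity: grad f(x*) = H x* + g = (0, 0).
Eigenvalues of H: -13, 0.
H has a zero eigenvalue (singular; negative semidefinite but not definite), so H is neither positive definite, negative definite, nor indefinite. The second-order test alone is inconclusive -> degen.
(Indeed, f is constant along the null direction of H through x*, so x* is not a strict local extremum.)

degen


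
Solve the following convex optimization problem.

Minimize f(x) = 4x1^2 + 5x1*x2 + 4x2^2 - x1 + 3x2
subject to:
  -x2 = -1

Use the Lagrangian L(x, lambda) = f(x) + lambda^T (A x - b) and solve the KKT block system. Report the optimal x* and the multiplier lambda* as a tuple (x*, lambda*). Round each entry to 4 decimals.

Form the Lagrangian:
  L(x, lambda) = (1/2) x^T Q x + c^T x + lambda^T (A x - b)
Stationarity (grad_x L = 0): Q x + c + A^T lambda = 0.
Primal feasibility: A x = b.

This gives the KKT block system:
  [ Q   A^T ] [ x     ]   [-c ]
  [ A    0  ] [ lambda ] = [ b ]

Solving the linear system:
  x*      = (-0.5, 1)
  lambda* = (8.5)
  f(x*)   = 6

x* = (-0.5, 1), lambda* = (8.5)


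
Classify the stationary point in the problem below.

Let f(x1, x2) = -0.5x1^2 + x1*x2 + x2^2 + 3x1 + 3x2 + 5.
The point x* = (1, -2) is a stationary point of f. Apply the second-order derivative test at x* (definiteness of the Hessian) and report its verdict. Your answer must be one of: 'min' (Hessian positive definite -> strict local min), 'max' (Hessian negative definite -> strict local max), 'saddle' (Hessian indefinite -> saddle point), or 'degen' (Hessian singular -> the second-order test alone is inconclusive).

Compute the Hessian H = grad^2 f:
  H = [[-1, 1], [1, 2]]
Verify stationarity: grad f(x*) = H x* + g = (0, 0).
Eigenvalues of H: -1.3028, 2.3028.
Eigenvalues have mixed signs, so H is indefinite -> x* is a saddle point.

saddle


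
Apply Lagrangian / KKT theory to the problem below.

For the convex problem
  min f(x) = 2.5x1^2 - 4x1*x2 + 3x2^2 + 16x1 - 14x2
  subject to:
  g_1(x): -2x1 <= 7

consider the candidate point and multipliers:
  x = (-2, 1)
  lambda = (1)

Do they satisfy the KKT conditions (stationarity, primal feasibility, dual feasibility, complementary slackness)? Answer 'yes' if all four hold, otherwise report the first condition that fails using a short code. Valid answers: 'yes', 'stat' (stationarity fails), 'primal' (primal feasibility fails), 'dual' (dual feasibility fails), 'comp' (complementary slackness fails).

Gradient of f: grad f(x) = Q x + c = (2, 0)
Constraint values g_i(x) = a_i^T x - b_i:
  g_1((-2, 1)) = -3
Stationarity residual: grad f(x) + sum_i lambda_i a_i = (0, 0)
  -> stationarity OK
Primal feasibility (all g_i <= 0): OK
Dual feasibility (all lambda_i >= 0): OK
Complementary slackness (lambda_i * g_i(x) = 0 for all i): FAILS

Verdict: the first failing condition is complementary_slackness -> comp.

comp
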